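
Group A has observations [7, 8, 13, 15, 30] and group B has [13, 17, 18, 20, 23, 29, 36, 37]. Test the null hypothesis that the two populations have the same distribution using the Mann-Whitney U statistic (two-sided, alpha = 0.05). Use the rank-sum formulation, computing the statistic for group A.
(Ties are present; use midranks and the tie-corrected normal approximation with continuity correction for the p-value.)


Step 1: Combine and sort all 13 observations; assign midranks.
sorted (value, group): (7,X), (8,X), (13,X), (13,Y), (15,X), (17,Y), (18,Y), (20,Y), (23,Y), (29,Y), (30,X), (36,Y), (37,Y)
ranks: 7->1, 8->2, 13->3.5, 13->3.5, 15->5, 17->6, 18->7, 20->8, 23->9, 29->10, 30->11, 36->12, 37->13
Step 2: Rank sum for X: R1 = 1 + 2 + 3.5 + 5 + 11 = 22.5.
Step 3: U_X = R1 - n1(n1+1)/2 = 22.5 - 5*6/2 = 22.5 - 15 = 7.5.
       U_Y = n1*n2 - U_X = 40 - 7.5 = 32.5.
Step 4: Ties are present, so use the tie-corrected normal approximation (with continuity correction) for the p-value.
Step 5: p-value = 0.078571; compare to alpha = 0.05. fail to reject H0.

U_X = 7.5, p = 0.078571, fail to reject H0 at alpha = 0.05.


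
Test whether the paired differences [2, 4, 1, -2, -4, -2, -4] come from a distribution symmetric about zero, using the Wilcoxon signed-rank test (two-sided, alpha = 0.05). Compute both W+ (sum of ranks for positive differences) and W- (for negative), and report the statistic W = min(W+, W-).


Step 1: Drop any zero differences (none here) and take |d_i|.
|d| = [2, 4, 1, 2, 4, 2, 4]
Step 2: Midrank |d_i| (ties get averaged ranks).
ranks: |2|->3, |4|->6, |1|->1, |2|->3, |4|->6, |2|->3, |4|->6
Step 3: Attach original signs; sum ranks with positive sign and with negative sign.
W+ = 3 + 6 + 1 = 10
W- = 3 + 6 + 3 + 6 = 18
(Check: W+ + W- = 28 should equal n(n+1)/2 = 28.)
Step 4: Test statistic W = min(W+, W-) = 10.
Step 5: Ties in |d|, so use the tie-corrected normal approximation.
        E[W] = n(n+1)/4 = 7*8/4 = 14.
        Tie groups: |d|=2 (t=3), |d|=4 (t=3); sum(t^3 - t) = 48.
        Var[W] = n(n+1)(2n+1)/24 - sum(t^3-t)/48 = 840/24 - 48/48 = 34.
        z = (W - E[W]) / sqrt(Var[W]) = (10 - 14) / 5.8310 = -0.6860.
        Two-sided p = 2*Phi(z) = 0.492717.
Step 6: alpha = 0.05. fail to reject H0.

W+ = 10, W- = 18, W = min = 10, p = 0.492717, fail to reject H0.


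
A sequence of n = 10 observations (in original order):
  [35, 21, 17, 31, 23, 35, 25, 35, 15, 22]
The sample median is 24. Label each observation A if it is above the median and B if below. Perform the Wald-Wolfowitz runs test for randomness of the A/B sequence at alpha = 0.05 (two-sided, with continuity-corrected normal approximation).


Step 1: Compute median = 24; label A = above, B = below.
Labels in order: ABBABAAABB  (n_A = 5, n_B = 5)
Step 2: Count runs R = 6.
Step 3: Under H0 (random ordering), E[R] = 2*n_A*n_B/(n_A+n_B) + 1 = 2*5*5/10 + 1 = 6.0000.
        Var[R] = 2*n_A*n_B*(2*n_A*n_B - n_A - n_B) / ((n_A+n_B)^2 * (n_A+n_B-1)) = 2000/900 = 2.2222.
        SD[R] = 1.4907.
Step 4: R = E[R], so z = 0 with no continuity correction.
Step 5: Two-sided p-value via normal approximation = 2*(1 - Phi(|z|)) = 1.000000.
Step 6: alpha = 0.05. fail to reject H0.

R = 6, z = 0.0000, p = 1.000000, fail to reject H0.


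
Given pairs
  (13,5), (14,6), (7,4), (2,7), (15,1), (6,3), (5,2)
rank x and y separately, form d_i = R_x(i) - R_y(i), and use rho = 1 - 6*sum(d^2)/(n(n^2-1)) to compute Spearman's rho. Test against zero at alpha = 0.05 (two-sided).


Step 1: Rank x and y separately (midranks; no ties here).
rank(x): 13->5, 14->6, 7->4, 2->1, 15->7, 6->3, 5->2
rank(y): 5->5, 6->6, 4->4, 7->7, 1->1, 3->3, 2->2
Step 2: d_i = R_x(i) - R_y(i); compute d_i^2.
  (5-5)^2=0, (6-6)^2=0, (4-4)^2=0, (1-7)^2=36, (7-1)^2=36, (3-3)^2=0, (2-2)^2=0
sum(d^2) = 72.
Step 3: rho = 1 - 6*72 / (7*(7^2 - 1)) = 1 - 432/336 = -0.285714.
Step 4: Under H0, t = rho * sqrt((n-2)/(1-rho^2)) = -0.6667 ~ t(5).
Step 5: Two-sided p-value from the t-distribution with 5 df = 0.534509.
Step 6: alpha = 0.05. fail to reject H0.

rho = -0.2857, p = 0.534509, fail to reject H0 at alpha = 0.05.


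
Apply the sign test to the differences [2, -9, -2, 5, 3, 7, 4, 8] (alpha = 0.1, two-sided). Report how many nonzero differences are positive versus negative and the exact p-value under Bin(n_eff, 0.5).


Step 1: Discard zero differences. Original n = 8; n_eff = number of nonzero differences = 8.
Nonzero differences (with sign): +2, -9, -2, +5, +3, +7, +4, +8
Step 2: Count signs: positive = 6, negative = 2.
Step 3: Under H0: P(positive) = 0.5, so the number of positives S ~ Bin(8, 0.5).
Step 4: Two-sided exact p-value = sum of Bin(8,0.5) probabilities at or below the observed probability = 0.289062.
Step 5: alpha = 0.1. fail to reject H0.

n_eff = 8, pos = 6, neg = 2, p = 0.289062, fail to reject H0.


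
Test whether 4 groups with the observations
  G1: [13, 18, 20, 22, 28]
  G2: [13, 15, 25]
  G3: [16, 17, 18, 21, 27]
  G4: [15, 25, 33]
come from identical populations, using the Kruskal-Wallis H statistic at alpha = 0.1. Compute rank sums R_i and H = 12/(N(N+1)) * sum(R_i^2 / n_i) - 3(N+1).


Step 1: Combine all N = 16 observations and assign midranks.
sorted (value, group, rank): (13,G1,1.5), (13,G2,1.5), (15,G2,3.5), (15,G4,3.5), (16,G3,5), (17,G3,6), (18,G1,7.5), (18,G3,7.5), (20,G1,9), (21,G3,10), (22,G1,11), (25,G2,12.5), (25,G4,12.5), (27,G3,14), (28,G1,15), (33,G4,16)
Step 2: Sum ranks within each group.
R_1 = 44 (n_1 = 5)
R_2 = 17.5 (n_2 = 3)
R_3 = 42.5 (n_3 = 5)
R_4 = 32 (n_4 = 3)
Step 3: H = 12/(N(N+1)) * sum(R_i^2/n_i) - 3(N+1)
     = 12/(16*17) * (44^2/5 + 17.5^2/3 + 42.5^2/5 + 32^2/3) - 3*17
     = 0.044118 * 1191.87 - 51
     = 1.582353.
Step 4: Ties present; correction factor C = 1 - 24/(16^3 - 16) = 0.994118. Corrected H = 1.582353 / 0.994118 = 1.591716.
Step 5: Under H0, H ~ chi^2(3); p-value = 0.661270.
Step 6: alpha = 0.1. fail to reject H0.

H = 1.5917, df = 3, p = 0.661270, fail to reject H0.


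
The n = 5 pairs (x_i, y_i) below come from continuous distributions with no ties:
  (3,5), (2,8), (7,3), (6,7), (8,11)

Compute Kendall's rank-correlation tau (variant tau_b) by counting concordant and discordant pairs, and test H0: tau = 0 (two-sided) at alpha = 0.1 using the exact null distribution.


Step 1: Enumerate the 10 unordered pairs (i,j) with i<j and classify each by sign(x_j-x_i) * sign(y_j-y_i).
  (1,2):dx=-1,dy=+3->D; (1,3):dx=+4,dy=-2->D; (1,4):dx=+3,dy=+2->C; (1,5):dx=+5,dy=+6->C
  (2,3):dx=+5,dy=-5->D; (2,4):dx=+4,dy=-1->D; (2,5):dx=+6,dy=+3->C; (3,4):dx=-1,dy=+4->D
  (3,5):dx=+1,dy=+8->C; (4,5):dx=+2,dy=+4->C
Step 2: C = 5, D = 5, total pairs = 10.
Step 3: tau = (C - D)/(n(n-1)/2) = (5 - 5)/10 = 0.000000.
Step 4: Exact two-sided p-value (enumerate n! = 120 permutations of y under H0): p = 1.000000.
Step 5: alpha = 0.1. fail to reject H0.

tau_b = 0.0000 (C=5, D=5), p = 1.000000, fail to reject H0.


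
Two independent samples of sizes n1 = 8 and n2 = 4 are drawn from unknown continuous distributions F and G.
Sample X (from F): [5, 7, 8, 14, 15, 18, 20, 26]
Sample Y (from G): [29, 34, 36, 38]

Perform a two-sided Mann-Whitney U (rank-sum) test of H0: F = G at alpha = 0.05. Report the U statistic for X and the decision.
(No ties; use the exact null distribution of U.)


Step 1: Combine and sort all 12 observations; assign midranks.
sorted (value, group): (5,X), (7,X), (8,X), (14,X), (15,X), (18,X), (20,X), (26,X), (29,Y), (34,Y), (36,Y), (38,Y)
ranks: 5->1, 7->2, 8->3, 14->4, 15->5, 18->6, 20->7, 26->8, 29->9, 34->10, 36->11, 38->12
Step 2: Rank sum for X: R1 = 1 + 2 + 3 + 4 + 5 + 6 + 7 + 8 = 36.
Step 3: U_X = R1 - n1(n1+1)/2 = 36 - 8*9/2 = 36 - 36 = 0.
       U_Y = n1*n2 - U_X = 32 - 0 = 32.
Step 4: No ties, so the exact null distribution of U (based on enumerating the C(12,8) = 495 equally likely rank assignments) gives the two-sided p-value.
Step 5: p-value = 0.004040; compare to alpha = 0.05. reject H0.

U_X = 0, p = 0.004040, reject H0 at alpha = 0.05.


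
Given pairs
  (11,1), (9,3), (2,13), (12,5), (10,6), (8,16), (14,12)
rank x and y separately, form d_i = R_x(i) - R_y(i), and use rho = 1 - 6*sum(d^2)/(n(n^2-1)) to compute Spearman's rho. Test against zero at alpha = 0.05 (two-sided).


Step 1: Rank x and y separately (midranks; no ties here).
rank(x): 11->5, 9->3, 2->1, 12->6, 10->4, 8->2, 14->7
rank(y): 1->1, 3->2, 13->6, 5->3, 6->4, 16->7, 12->5
Step 2: d_i = R_x(i) - R_y(i); compute d_i^2.
  (5-1)^2=16, (3-2)^2=1, (1-6)^2=25, (6-3)^2=9, (4-4)^2=0, (2-7)^2=25, (7-5)^2=4
sum(d^2) = 80.
Step 3: rho = 1 - 6*80 / (7*(7^2 - 1)) = 1 - 480/336 = -0.428571.
Step 4: Under H0, t = rho * sqrt((n-2)/(1-rho^2)) = -1.0607 ~ t(5).
Step 5: Two-sided p-value from the t-distribution with 5 df = 0.337368.
Step 6: alpha = 0.05. fail to reject H0.

rho = -0.4286, p = 0.337368, fail to reject H0 at alpha = 0.05.


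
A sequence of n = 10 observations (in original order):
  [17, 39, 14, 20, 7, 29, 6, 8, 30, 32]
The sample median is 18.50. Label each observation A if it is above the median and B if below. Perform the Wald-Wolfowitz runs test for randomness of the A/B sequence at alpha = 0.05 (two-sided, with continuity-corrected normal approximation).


Step 1: Compute median = 18.50; label A = above, B = below.
Labels in order: BABABABBAA  (n_A = 5, n_B = 5)
Step 2: Count runs R = 8.
Step 3: Under H0 (random ordering), E[R] = 2*n_A*n_B/(n_A+n_B) + 1 = 2*5*5/10 + 1 = 6.0000.
        Var[R] = 2*n_A*n_B*(2*n_A*n_B - n_A - n_B) / ((n_A+n_B)^2 * (n_A+n_B-1)) = 2000/900 = 2.2222.
        SD[R] = 1.4907.
Step 4: Continuity-corrected z = (R - 0.5 - E[R]) / SD[R] = (8 - 0.5 - 6.0000) / 1.4907 = 1.0062.
Step 5: Two-sided p-value via normal approximation = 2*(1 - Phi(|z|)) = 0.314305.
Step 6: alpha = 0.05. fail to reject H0.

R = 8, z = 1.0062, p = 0.314305, fail to reject H0.


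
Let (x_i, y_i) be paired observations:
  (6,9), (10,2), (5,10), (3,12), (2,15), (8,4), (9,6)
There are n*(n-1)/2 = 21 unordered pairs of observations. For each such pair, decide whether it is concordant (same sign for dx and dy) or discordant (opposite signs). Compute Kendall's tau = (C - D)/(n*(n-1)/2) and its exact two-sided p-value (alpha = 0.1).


Step 1: Enumerate the 21 unordered pairs (i,j) with i<j and classify each by sign(x_j-x_i) * sign(y_j-y_i).
  (1,2):dx=+4,dy=-7->D; (1,3):dx=-1,dy=+1->D; (1,4):dx=-3,dy=+3->D; (1,5):dx=-4,dy=+6->D
  (1,6):dx=+2,dy=-5->D; (1,7):dx=+3,dy=-3->D; (2,3):dx=-5,dy=+8->D; (2,4):dx=-7,dy=+10->D
  (2,5):dx=-8,dy=+13->D; (2,6):dx=-2,dy=+2->D; (2,7):dx=-1,dy=+4->D; (3,4):dx=-2,dy=+2->D
  (3,5):dx=-3,dy=+5->D; (3,6):dx=+3,dy=-6->D; (3,7):dx=+4,dy=-4->D; (4,5):dx=-1,dy=+3->D
  (4,6):dx=+5,dy=-8->D; (4,7):dx=+6,dy=-6->D; (5,6):dx=+6,dy=-11->D; (5,7):dx=+7,dy=-9->D
  (6,7):dx=+1,dy=+2->C
Step 2: C = 1, D = 20, total pairs = 21.
Step 3: tau = (C - D)/(n(n-1)/2) = (1 - 20)/21 = -0.904762.
Step 4: Exact two-sided p-value (enumerate n! = 5040 permutations of y under H0): p = 0.002778.
Step 5: alpha = 0.1. reject H0.

tau_b = -0.9048 (C=1, D=20), p = 0.002778, reject H0.


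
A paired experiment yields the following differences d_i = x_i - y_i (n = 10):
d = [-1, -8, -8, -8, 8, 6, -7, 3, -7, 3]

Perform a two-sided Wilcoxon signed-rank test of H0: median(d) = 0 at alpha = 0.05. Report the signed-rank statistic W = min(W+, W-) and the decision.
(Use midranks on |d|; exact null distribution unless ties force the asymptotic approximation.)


Step 1: Drop any zero differences (none here) and take |d_i|.
|d| = [1, 8, 8, 8, 8, 6, 7, 3, 7, 3]
Step 2: Midrank |d_i| (ties get averaged ranks).
ranks: |1|->1, |8|->8.5, |8|->8.5, |8|->8.5, |8|->8.5, |6|->4, |7|->5.5, |3|->2.5, |7|->5.5, |3|->2.5
Step 3: Attach original signs; sum ranks with positive sign and with negative sign.
W+ = 8.5 + 4 + 2.5 + 2.5 = 17.5
W- = 1 + 8.5 + 8.5 + 8.5 + 5.5 + 5.5 = 37.5
(Check: W+ + W- = 55 should equal n(n+1)/2 = 55.)
Step 4: Test statistic W = min(W+, W-) = 17.5.
Step 5: Ties in |d|, so use the tie-corrected normal approximation.
        E[W] = n(n+1)/4 = 10*11/4 = 27.5.
        Tie groups: |d|=3 (t=2), |d|=7 (t=2), |d|=8 (t=4); sum(t^3 - t) = 72.
        Var[W] = n(n+1)(2n+1)/24 - sum(t^3-t)/48 = 2310/24 - 72/48 = 94.75.
        z = (W - E[W]) / sqrt(Var[W]) = (17.5 - 27.5) / 9.7340 = -1.0273.
        Two-sided p = 2*Phi(z) = 0.304265.
Step 6: alpha = 0.05. fail to reject H0.

W+ = 17.5, W- = 37.5, W = min = 17.5, p = 0.304265, fail to reject H0.


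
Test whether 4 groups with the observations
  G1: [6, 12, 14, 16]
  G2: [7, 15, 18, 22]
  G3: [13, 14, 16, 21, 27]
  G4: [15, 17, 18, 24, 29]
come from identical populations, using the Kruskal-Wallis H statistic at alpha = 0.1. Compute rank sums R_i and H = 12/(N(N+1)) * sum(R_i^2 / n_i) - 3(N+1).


Step 1: Combine all N = 18 observations and assign midranks.
sorted (value, group, rank): (6,G1,1), (7,G2,2), (12,G1,3), (13,G3,4), (14,G1,5.5), (14,G3,5.5), (15,G2,7.5), (15,G4,7.5), (16,G1,9.5), (16,G3,9.5), (17,G4,11), (18,G2,12.5), (18,G4,12.5), (21,G3,14), (22,G2,15), (24,G4,16), (27,G3,17), (29,G4,18)
Step 2: Sum ranks within each group.
R_1 = 19 (n_1 = 4)
R_2 = 37 (n_2 = 4)
R_3 = 50 (n_3 = 5)
R_4 = 65 (n_4 = 5)
Step 3: H = 12/(N(N+1)) * sum(R_i^2/n_i) - 3(N+1)
     = 12/(18*19) * (19^2/4 + 37^2/4 + 50^2/5 + 65^2/5) - 3*19
     = 0.035088 * 1777.5 - 57
     = 5.368421.
Step 4: Ties present; correction factor C = 1 - 24/(18^3 - 18) = 0.995872. Corrected H = 5.368421 / 0.995872 = 5.390674.
Step 5: Under H0, H ~ chi^2(3); p-value = 0.145326.
Step 6: alpha = 0.1. fail to reject H0.

H = 5.3907, df = 3, p = 0.145326, fail to reject H0.


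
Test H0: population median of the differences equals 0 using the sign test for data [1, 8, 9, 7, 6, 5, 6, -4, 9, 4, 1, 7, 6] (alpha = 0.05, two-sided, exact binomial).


Step 1: Discard zero differences. Original n = 13; n_eff = number of nonzero differences = 13.
Nonzero differences (with sign): +1, +8, +9, +7, +6, +5, +6, -4, +9, +4, +1, +7, +6
Step 2: Count signs: positive = 12, negative = 1.
Step 3: Under H0: P(positive) = 0.5, so the number of positives S ~ Bin(13, 0.5).
Step 4: Two-sided exact p-value = sum of Bin(13,0.5) probabilities at or below the observed probability = 0.003418.
Step 5: alpha = 0.05. reject H0.

n_eff = 13, pos = 12, neg = 1, p = 0.003418, reject H0.


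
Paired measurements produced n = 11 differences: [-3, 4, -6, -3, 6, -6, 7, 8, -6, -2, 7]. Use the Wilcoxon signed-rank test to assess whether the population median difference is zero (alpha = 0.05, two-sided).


Step 1: Drop any zero differences (none here) and take |d_i|.
|d| = [3, 4, 6, 3, 6, 6, 7, 8, 6, 2, 7]
Step 2: Midrank |d_i| (ties get averaged ranks).
ranks: |3|->2.5, |4|->4, |6|->6.5, |3|->2.5, |6|->6.5, |6|->6.5, |7|->9.5, |8|->11, |6|->6.5, |2|->1, |7|->9.5
Step 3: Attach original signs; sum ranks with positive sign and with negative sign.
W+ = 4 + 6.5 + 9.5 + 11 + 9.5 = 40.5
W- = 2.5 + 6.5 + 2.5 + 6.5 + 6.5 + 1 = 25.5
(Check: W+ + W- = 66 should equal n(n+1)/2 = 66.)
Step 4: Test statistic W = min(W+, W-) = 25.5.
Step 5: Ties in |d|, so use the tie-corrected normal approximation.
        E[W] = n(n+1)/4 = 11*12/4 = 33.
        Tie groups: |d|=3 (t=2), |d|=6 (t=4), |d|=7 (t=2); sum(t^3 - t) = 72.
        Var[W] = n(n+1)(2n+1)/24 - sum(t^3-t)/48 = 3036/24 - 72/48 = 125.
        z = (W - E[W]) / sqrt(Var[W]) = (25.5 - 33) / 11.1803 = -0.6708.
        Two-sided p = 2*Phi(z) = 0.502335.
Step 6: alpha = 0.05. fail to reject H0.

W+ = 40.5, W- = 25.5, W = min = 25.5, p = 0.502335, fail to reject H0.


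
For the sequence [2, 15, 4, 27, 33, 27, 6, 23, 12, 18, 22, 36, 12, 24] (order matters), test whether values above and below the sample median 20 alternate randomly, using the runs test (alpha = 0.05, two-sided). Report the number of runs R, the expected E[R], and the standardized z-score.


Step 1: Compute median = 20; label A = above, B = below.
Labels in order: BBBAAABABBAABA  (n_A = 7, n_B = 7)
Step 2: Count runs R = 8.
Step 3: Under H0 (random ordering), E[R] = 2*n_A*n_B/(n_A+n_B) + 1 = 2*7*7/14 + 1 = 8.0000.
        Var[R] = 2*n_A*n_B*(2*n_A*n_B - n_A - n_B) / ((n_A+n_B)^2 * (n_A+n_B-1)) = 8232/2548 = 3.2308.
        SD[R] = 1.7974.
Step 4: R = E[R], so z = 0 with no continuity correction.
Step 5: Two-sided p-value via normal approximation = 2*(1 - Phi(|z|)) = 1.000000.
Step 6: alpha = 0.05. fail to reject H0.

R = 8, z = 0.0000, p = 1.000000, fail to reject H0.


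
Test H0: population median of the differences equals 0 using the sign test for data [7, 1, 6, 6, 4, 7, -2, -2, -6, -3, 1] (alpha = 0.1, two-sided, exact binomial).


Step 1: Discard zero differences. Original n = 11; n_eff = number of nonzero differences = 11.
Nonzero differences (with sign): +7, +1, +6, +6, +4, +7, -2, -2, -6, -3, +1
Step 2: Count signs: positive = 7, negative = 4.
Step 3: Under H0: P(positive) = 0.5, so the number of positives S ~ Bin(11, 0.5).
Step 4: Two-sided exact p-value = sum of Bin(11,0.5) probabilities at or below the observed probability = 0.548828.
Step 5: alpha = 0.1. fail to reject H0.

n_eff = 11, pos = 7, neg = 4, p = 0.548828, fail to reject H0.


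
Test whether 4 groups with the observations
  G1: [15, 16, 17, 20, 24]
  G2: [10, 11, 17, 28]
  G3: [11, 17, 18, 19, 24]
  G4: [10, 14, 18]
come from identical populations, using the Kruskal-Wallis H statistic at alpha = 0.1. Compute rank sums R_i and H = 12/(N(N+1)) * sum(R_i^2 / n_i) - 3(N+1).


Step 1: Combine all N = 17 observations and assign midranks.
sorted (value, group, rank): (10,G2,1.5), (10,G4,1.5), (11,G2,3.5), (11,G3,3.5), (14,G4,5), (15,G1,6), (16,G1,7), (17,G1,9), (17,G2,9), (17,G3,9), (18,G3,11.5), (18,G4,11.5), (19,G3,13), (20,G1,14), (24,G1,15.5), (24,G3,15.5), (28,G2,17)
Step 2: Sum ranks within each group.
R_1 = 51.5 (n_1 = 5)
R_2 = 31 (n_2 = 4)
R_3 = 52.5 (n_3 = 5)
R_4 = 18 (n_4 = 3)
Step 3: H = 12/(N(N+1)) * sum(R_i^2/n_i) - 3(N+1)
     = 12/(17*18) * (51.5^2/5 + 31^2/4 + 52.5^2/5 + 18^2/3) - 3*18
     = 0.039216 * 1429.95 - 54
     = 2.076471.
Step 4: Ties present; correction factor C = 1 - 48/(17^3 - 17) = 0.990196. Corrected H = 2.076471 / 0.990196 = 2.097030.
Step 5: Under H0, H ~ chi^2(3); p-value = 0.552514.
Step 6: alpha = 0.1. fail to reject H0.

H = 2.0970, df = 3, p = 0.552514, fail to reject H0.


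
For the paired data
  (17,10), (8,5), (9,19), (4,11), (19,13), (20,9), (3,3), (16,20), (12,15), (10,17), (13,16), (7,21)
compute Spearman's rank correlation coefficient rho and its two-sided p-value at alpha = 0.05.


Step 1: Rank x and y separately (midranks; no ties here).
rank(x): 17->10, 8->4, 9->5, 4->2, 19->11, 20->12, 3->1, 16->9, 12->7, 10->6, 13->8, 7->3
rank(y): 10->4, 5->2, 19->10, 11->5, 13->6, 9->3, 3->1, 20->11, 15->7, 17->9, 16->8, 21->12
Step 2: d_i = R_x(i) - R_y(i); compute d_i^2.
  (10-4)^2=36, (4-2)^2=4, (5-10)^2=25, (2-5)^2=9, (11-6)^2=25, (12-3)^2=81, (1-1)^2=0, (9-11)^2=4, (7-7)^2=0, (6-9)^2=9, (8-8)^2=0, (3-12)^2=81
sum(d^2) = 274.
Step 3: rho = 1 - 6*274 / (12*(12^2 - 1)) = 1 - 1644/1716 = 0.041958.
Step 4: Under H0, t = rho * sqrt((n-2)/(1-rho^2)) = 0.1328 ~ t(10).
Step 5: Two-sided p-value from the t-distribution with 10 df = 0.896986.
Step 6: alpha = 0.05. fail to reject H0.

rho = 0.0420, p = 0.896986, fail to reject H0 at alpha = 0.05.


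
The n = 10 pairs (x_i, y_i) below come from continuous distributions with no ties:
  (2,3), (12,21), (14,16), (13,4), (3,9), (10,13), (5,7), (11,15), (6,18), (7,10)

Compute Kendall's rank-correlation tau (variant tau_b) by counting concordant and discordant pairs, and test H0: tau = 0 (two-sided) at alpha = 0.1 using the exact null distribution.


Step 1: Enumerate the 45 unordered pairs (i,j) with i<j and classify each by sign(x_j-x_i) * sign(y_j-y_i).
  (1,2):dx=+10,dy=+18->C; (1,3):dx=+12,dy=+13->C; (1,4):dx=+11,dy=+1->C; (1,5):dx=+1,dy=+6->C
  (1,6):dx=+8,dy=+10->C; (1,7):dx=+3,dy=+4->C; (1,8):dx=+9,dy=+12->C; (1,9):dx=+4,dy=+15->C
  (1,10):dx=+5,dy=+7->C; (2,3):dx=+2,dy=-5->D; (2,4):dx=+1,dy=-17->D; (2,5):dx=-9,dy=-12->C
  (2,6):dx=-2,dy=-8->C; (2,7):dx=-7,dy=-14->C; (2,8):dx=-1,dy=-6->C; (2,9):dx=-6,dy=-3->C
  (2,10):dx=-5,dy=-11->C; (3,4):dx=-1,dy=-12->C; (3,5):dx=-11,dy=-7->C; (3,6):dx=-4,dy=-3->C
  (3,7):dx=-9,dy=-9->C; (3,8):dx=-3,dy=-1->C; (3,9):dx=-8,dy=+2->D; (3,10):dx=-7,dy=-6->C
  (4,5):dx=-10,dy=+5->D; (4,6):dx=-3,dy=+9->D; (4,7):dx=-8,dy=+3->D; (4,8):dx=-2,dy=+11->D
  (4,9):dx=-7,dy=+14->D; (4,10):dx=-6,dy=+6->D; (5,6):dx=+7,dy=+4->C; (5,7):dx=+2,dy=-2->D
  (5,8):dx=+8,dy=+6->C; (5,9):dx=+3,dy=+9->C; (5,10):dx=+4,dy=+1->C; (6,7):dx=-5,dy=-6->C
  (6,8):dx=+1,dy=+2->C; (6,9):dx=-4,dy=+5->D; (6,10):dx=-3,dy=-3->C; (7,8):dx=+6,dy=+8->C
  (7,9):dx=+1,dy=+11->C; (7,10):dx=+2,dy=+3->C; (8,9):dx=-5,dy=+3->D; (8,10):dx=-4,dy=-5->C
  (9,10):dx=+1,dy=-8->D
Step 2: C = 32, D = 13, total pairs = 45.
Step 3: tau = (C - D)/(n(n-1)/2) = (32 - 13)/45 = 0.422222.
Step 4: Exact two-sided p-value (enumerate n! = 3628800 permutations of y under H0): p = 0.108313.
Step 5: alpha = 0.1. fail to reject H0.

tau_b = 0.4222 (C=32, D=13), p = 0.108313, fail to reject H0.


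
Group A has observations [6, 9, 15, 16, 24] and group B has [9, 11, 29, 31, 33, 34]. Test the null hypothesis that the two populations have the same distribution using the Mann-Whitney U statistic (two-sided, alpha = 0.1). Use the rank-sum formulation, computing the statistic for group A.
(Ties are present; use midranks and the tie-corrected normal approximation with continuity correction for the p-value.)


Step 1: Combine and sort all 11 observations; assign midranks.
sorted (value, group): (6,X), (9,X), (9,Y), (11,Y), (15,X), (16,X), (24,X), (29,Y), (31,Y), (33,Y), (34,Y)
ranks: 6->1, 9->2.5, 9->2.5, 11->4, 15->5, 16->6, 24->7, 29->8, 31->9, 33->10, 34->11
Step 2: Rank sum for X: R1 = 1 + 2.5 + 5 + 6 + 7 = 21.5.
Step 3: U_X = R1 - n1(n1+1)/2 = 21.5 - 5*6/2 = 21.5 - 15 = 6.5.
       U_Y = n1*n2 - U_X = 30 - 6.5 = 23.5.
Step 4: Ties are present, so use the tie-corrected normal approximation (with continuity correction) for the p-value.
Step 5: p-value = 0.143215; compare to alpha = 0.1. fail to reject H0.

U_X = 6.5, p = 0.143215, fail to reject H0 at alpha = 0.1.


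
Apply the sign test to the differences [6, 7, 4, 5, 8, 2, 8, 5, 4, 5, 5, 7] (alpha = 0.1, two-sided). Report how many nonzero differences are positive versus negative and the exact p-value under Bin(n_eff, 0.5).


Step 1: Discard zero differences. Original n = 12; n_eff = number of nonzero differences = 12.
Nonzero differences (with sign): +6, +7, +4, +5, +8, +2, +8, +5, +4, +5, +5, +7
Step 2: Count signs: positive = 12, negative = 0.
Step 3: Under H0: P(positive) = 0.5, so the number of positives S ~ Bin(12, 0.5).
Step 4: Two-sided exact p-value = sum of Bin(12,0.5) probabilities at or below the observed probability = 0.000488.
Step 5: alpha = 0.1. reject H0.

n_eff = 12, pos = 12, neg = 0, p = 0.000488, reject H0.


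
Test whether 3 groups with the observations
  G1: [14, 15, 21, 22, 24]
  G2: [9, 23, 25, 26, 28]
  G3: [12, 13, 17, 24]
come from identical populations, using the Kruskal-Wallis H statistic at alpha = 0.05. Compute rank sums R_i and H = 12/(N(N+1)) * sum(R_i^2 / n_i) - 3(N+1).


Step 1: Combine all N = 14 observations and assign midranks.
sorted (value, group, rank): (9,G2,1), (12,G3,2), (13,G3,3), (14,G1,4), (15,G1,5), (17,G3,6), (21,G1,7), (22,G1,8), (23,G2,9), (24,G1,10.5), (24,G3,10.5), (25,G2,12), (26,G2,13), (28,G2,14)
Step 2: Sum ranks within each group.
R_1 = 34.5 (n_1 = 5)
R_2 = 49 (n_2 = 5)
R_3 = 21.5 (n_3 = 4)
Step 3: H = 12/(N(N+1)) * sum(R_i^2/n_i) - 3(N+1)
     = 12/(14*15) * (34.5^2/5 + 49^2/5 + 21.5^2/4) - 3*15
     = 0.057143 * 833.812 - 45
     = 2.646429.
Step 4: Ties present; correction factor C = 1 - 6/(14^3 - 14) = 0.997802. Corrected H = 2.646429 / 0.997802 = 2.652258.
Step 5: Under H0, H ~ chi^2(2); p-value = 0.265503.
Step 6: alpha = 0.05. fail to reject H0.

H = 2.6523, df = 2, p = 0.265503, fail to reject H0.


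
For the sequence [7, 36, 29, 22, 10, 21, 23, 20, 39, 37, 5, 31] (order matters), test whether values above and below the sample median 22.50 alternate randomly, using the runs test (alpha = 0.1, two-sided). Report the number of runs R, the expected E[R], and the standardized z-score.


Step 1: Compute median = 22.50; label A = above, B = below.
Labels in order: BAABBBABAABA  (n_A = 6, n_B = 6)
Step 2: Count runs R = 8.
Step 3: Under H0 (random ordering), E[R] = 2*n_A*n_B/(n_A+n_B) + 1 = 2*6*6/12 + 1 = 7.0000.
        Var[R] = 2*n_A*n_B*(2*n_A*n_B - n_A - n_B) / ((n_A+n_B)^2 * (n_A+n_B-1)) = 4320/1584 = 2.7273.
        SD[R] = 1.6514.
Step 4: Continuity-corrected z = (R - 0.5 - E[R]) / SD[R] = (8 - 0.5 - 7.0000) / 1.6514 = 0.3028.
Step 5: Two-sided p-value via normal approximation = 2*(1 - Phi(|z|)) = 0.762069.
Step 6: alpha = 0.1. fail to reject H0.

R = 8, z = 0.3028, p = 0.762069, fail to reject H0.


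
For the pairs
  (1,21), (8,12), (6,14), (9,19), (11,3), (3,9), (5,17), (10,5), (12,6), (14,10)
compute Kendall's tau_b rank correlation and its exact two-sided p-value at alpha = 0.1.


Step 1: Enumerate the 45 unordered pairs (i,j) with i<j and classify each by sign(x_j-x_i) * sign(y_j-y_i).
  (1,2):dx=+7,dy=-9->D; (1,3):dx=+5,dy=-7->D; (1,4):dx=+8,dy=-2->D; (1,5):dx=+10,dy=-18->D
  (1,6):dx=+2,dy=-12->D; (1,7):dx=+4,dy=-4->D; (1,8):dx=+9,dy=-16->D; (1,9):dx=+11,dy=-15->D
  (1,10):dx=+13,dy=-11->D; (2,3):dx=-2,dy=+2->D; (2,4):dx=+1,dy=+7->C; (2,5):dx=+3,dy=-9->D
  (2,6):dx=-5,dy=-3->C; (2,7):dx=-3,dy=+5->D; (2,8):dx=+2,dy=-7->D; (2,9):dx=+4,dy=-6->D
  (2,10):dx=+6,dy=-2->D; (3,4):dx=+3,dy=+5->C; (3,5):dx=+5,dy=-11->D; (3,6):dx=-3,dy=-5->C
  (3,7):dx=-1,dy=+3->D; (3,8):dx=+4,dy=-9->D; (3,9):dx=+6,dy=-8->D; (3,10):dx=+8,dy=-4->D
  (4,5):dx=+2,dy=-16->D; (4,6):dx=-6,dy=-10->C; (4,7):dx=-4,dy=-2->C; (4,8):dx=+1,dy=-14->D
  (4,9):dx=+3,dy=-13->D; (4,10):dx=+5,dy=-9->D; (5,6):dx=-8,dy=+6->D; (5,7):dx=-6,dy=+14->D
  (5,8):dx=-1,dy=+2->D; (5,9):dx=+1,dy=+3->C; (5,10):dx=+3,dy=+7->C; (6,7):dx=+2,dy=+8->C
  (6,8):dx=+7,dy=-4->D; (6,9):dx=+9,dy=-3->D; (6,10):dx=+11,dy=+1->C; (7,8):dx=+5,dy=-12->D
  (7,9):dx=+7,dy=-11->D; (7,10):dx=+9,dy=-7->D; (8,9):dx=+2,dy=+1->C; (8,10):dx=+4,dy=+5->C
  (9,10):dx=+2,dy=+4->C
Step 2: C = 13, D = 32, total pairs = 45.
Step 3: tau = (C - D)/(n(n-1)/2) = (13 - 32)/45 = -0.422222.
Step 4: Exact two-sided p-value (enumerate n! = 3628800 permutations of y under H0): p = 0.108313.
Step 5: alpha = 0.1. fail to reject H0.

tau_b = -0.4222 (C=13, D=32), p = 0.108313, fail to reject H0.


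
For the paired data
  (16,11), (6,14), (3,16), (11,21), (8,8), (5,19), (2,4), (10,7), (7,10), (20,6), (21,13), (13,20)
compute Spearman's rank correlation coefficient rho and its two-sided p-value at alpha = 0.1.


Step 1: Rank x and y separately (midranks; no ties here).
rank(x): 16->10, 6->4, 3->2, 11->8, 8->6, 5->3, 2->1, 10->7, 7->5, 20->11, 21->12, 13->9
rank(y): 11->6, 14->8, 16->9, 21->12, 8->4, 19->10, 4->1, 7->3, 10->5, 6->2, 13->7, 20->11
Step 2: d_i = R_x(i) - R_y(i); compute d_i^2.
  (10-6)^2=16, (4-8)^2=16, (2-9)^2=49, (8-12)^2=16, (6-4)^2=4, (3-10)^2=49, (1-1)^2=0, (7-3)^2=16, (5-5)^2=0, (11-2)^2=81, (12-7)^2=25, (9-11)^2=4
sum(d^2) = 276.
Step 3: rho = 1 - 6*276 / (12*(12^2 - 1)) = 1 - 1656/1716 = 0.034965.
Step 4: Under H0, t = rho * sqrt((n-2)/(1-rho^2)) = 0.1106 ~ t(10).
Step 5: Two-sided p-value from the t-distribution with 10 df = 0.914093.
Step 6: alpha = 0.1. fail to reject H0.

rho = 0.0350, p = 0.914093, fail to reject H0 at alpha = 0.1.


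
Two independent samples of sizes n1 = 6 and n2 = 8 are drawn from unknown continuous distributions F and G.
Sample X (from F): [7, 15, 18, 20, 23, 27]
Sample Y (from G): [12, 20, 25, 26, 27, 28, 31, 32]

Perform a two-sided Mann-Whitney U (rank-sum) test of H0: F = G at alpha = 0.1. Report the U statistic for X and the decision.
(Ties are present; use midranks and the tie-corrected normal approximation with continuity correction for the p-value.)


Step 1: Combine and sort all 14 observations; assign midranks.
sorted (value, group): (7,X), (12,Y), (15,X), (18,X), (20,X), (20,Y), (23,X), (25,Y), (26,Y), (27,X), (27,Y), (28,Y), (31,Y), (32,Y)
ranks: 7->1, 12->2, 15->3, 18->4, 20->5.5, 20->5.5, 23->7, 25->8, 26->9, 27->10.5, 27->10.5, 28->12, 31->13, 32->14
Step 2: Rank sum for X: R1 = 1 + 3 + 4 + 5.5 + 7 + 10.5 = 31.
Step 3: U_X = R1 - n1(n1+1)/2 = 31 - 6*7/2 = 31 - 21 = 10.
       U_Y = n1*n2 - U_X = 48 - 10 = 38.
Step 4: Ties are present, so use the tie-corrected normal approximation (with continuity correction) for the p-value.
Step 5: p-value = 0.080692; compare to alpha = 0.1. reject H0.

U_X = 10, p = 0.080692, reject H0 at alpha = 0.1.


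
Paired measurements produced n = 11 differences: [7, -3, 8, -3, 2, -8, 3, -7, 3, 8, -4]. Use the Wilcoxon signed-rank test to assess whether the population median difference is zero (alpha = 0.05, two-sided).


Step 1: Drop any zero differences (none here) and take |d_i|.
|d| = [7, 3, 8, 3, 2, 8, 3, 7, 3, 8, 4]
Step 2: Midrank |d_i| (ties get averaged ranks).
ranks: |7|->7.5, |3|->3.5, |8|->10, |3|->3.5, |2|->1, |8|->10, |3|->3.5, |7|->7.5, |3|->3.5, |8|->10, |4|->6
Step 3: Attach original signs; sum ranks with positive sign and with negative sign.
W+ = 7.5 + 10 + 1 + 3.5 + 3.5 + 10 = 35.5
W- = 3.5 + 3.5 + 10 + 7.5 + 6 = 30.5
(Check: W+ + W- = 66 should equal n(n+1)/2 = 66.)
Step 4: Test statistic W = min(W+, W-) = 30.5.
Step 5: Ties in |d|, so use the tie-corrected normal approximation.
        E[W] = n(n+1)/4 = 11*12/4 = 33.
        Tie groups: |d|=3 (t=4), |d|=7 (t=2), |d|=8 (t=3); sum(t^3 - t) = 90.
        Var[W] = n(n+1)(2n+1)/24 - sum(t^3-t)/48 = 3036/24 - 90/48 = 124.625.
        z = (W - E[W]) / sqrt(Var[W]) = (30.5 - 33) / 11.1636 = -0.2239.
        Two-sided p = 2*Phi(z) = 0.822802.
Step 6: alpha = 0.05. fail to reject H0.

W+ = 35.5, W- = 30.5, W = min = 30.5, p = 0.822802, fail to reject H0.


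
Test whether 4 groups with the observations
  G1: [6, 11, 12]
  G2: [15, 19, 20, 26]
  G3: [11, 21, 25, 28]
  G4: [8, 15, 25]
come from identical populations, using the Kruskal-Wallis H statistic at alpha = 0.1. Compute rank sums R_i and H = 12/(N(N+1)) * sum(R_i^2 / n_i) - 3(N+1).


Step 1: Combine all N = 14 observations and assign midranks.
sorted (value, group, rank): (6,G1,1), (8,G4,2), (11,G1,3.5), (11,G3,3.5), (12,G1,5), (15,G2,6.5), (15,G4,6.5), (19,G2,8), (20,G2,9), (21,G3,10), (25,G3,11.5), (25,G4,11.5), (26,G2,13), (28,G3,14)
Step 2: Sum ranks within each group.
R_1 = 9.5 (n_1 = 3)
R_2 = 36.5 (n_2 = 4)
R_3 = 39 (n_3 = 4)
R_4 = 20 (n_4 = 3)
Step 3: H = 12/(N(N+1)) * sum(R_i^2/n_i) - 3(N+1)
     = 12/(14*15) * (9.5^2/3 + 36.5^2/4 + 39^2/4 + 20^2/3) - 3*15
     = 0.057143 * 876.729 - 45
     = 5.098810.
Step 4: Ties present; correction factor C = 1 - 18/(14^3 - 14) = 0.993407. Corrected H = 5.098810 / 0.993407 = 5.132651.
Step 5: Under H0, H ~ chi^2(3); p-value = 0.162338.
Step 6: alpha = 0.1. fail to reject H0.

H = 5.1327, df = 3, p = 0.162338, fail to reject H0.


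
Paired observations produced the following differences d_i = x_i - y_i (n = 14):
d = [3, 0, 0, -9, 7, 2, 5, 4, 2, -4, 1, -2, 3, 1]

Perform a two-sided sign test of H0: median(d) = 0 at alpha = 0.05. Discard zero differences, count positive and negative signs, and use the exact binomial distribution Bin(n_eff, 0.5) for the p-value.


Step 1: Discard zero differences. Original n = 14; n_eff = number of nonzero differences = 12.
Nonzero differences (with sign): +3, -9, +7, +2, +5, +4, +2, -4, +1, -2, +3, +1
Step 2: Count signs: positive = 9, negative = 3.
Step 3: Under H0: P(positive) = 0.5, so the number of positives S ~ Bin(12, 0.5).
Step 4: Two-sided exact p-value = sum of Bin(12,0.5) probabilities at or below the observed probability = 0.145996.
Step 5: alpha = 0.05. fail to reject H0.

n_eff = 12, pos = 9, neg = 3, p = 0.145996, fail to reject H0.


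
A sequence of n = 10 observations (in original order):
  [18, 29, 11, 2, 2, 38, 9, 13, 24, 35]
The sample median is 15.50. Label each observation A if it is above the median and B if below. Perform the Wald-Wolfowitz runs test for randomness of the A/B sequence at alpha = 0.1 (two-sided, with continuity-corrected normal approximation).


Step 1: Compute median = 15.50; label A = above, B = below.
Labels in order: AABBBABBAA  (n_A = 5, n_B = 5)
Step 2: Count runs R = 5.
Step 3: Under H0 (random ordering), E[R] = 2*n_A*n_B/(n_A+n_B) + 1 = 2*5*5/10 + 1 = 6.0000.
        Var[R] = 2*n_A*n_B*(2*n_A*n_B - n_A - n_B) / ((n_A+n_B)^2 * (n_A+n_B-1)) = 2000/900 = 2.2222.
        SD[R] = 1.4907.
Step 4: Continuity-corrected z = (R + 0.5 - E[R]) / SD[R] = (5 + 0.5 - 6.0000) / 1.4907 = -0.3354.
Step 5: Two-sided p-value via normal approximation = 2*(1 - Phi(|z|)) = 0.737316.
Step 6: alpha = 0.1. fail to reject H0.

R = 5, z = -0.3354, p = 0.737316, fail to reject H0.


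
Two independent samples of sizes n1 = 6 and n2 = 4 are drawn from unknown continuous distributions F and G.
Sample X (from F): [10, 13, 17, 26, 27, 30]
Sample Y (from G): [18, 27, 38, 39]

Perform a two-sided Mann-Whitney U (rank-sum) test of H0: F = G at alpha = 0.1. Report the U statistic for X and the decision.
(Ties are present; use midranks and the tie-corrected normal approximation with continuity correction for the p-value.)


Step 1: Combine and sort all 10 observations; assign midranks.
sorted (value, group): (10,X), (13,X), (17,X), (18,Y), (26,X), (27,X), (27,Y), (30,X), (38,Y), (39,Y)
ranks: 10->1, 13->2, 17->3, 18->4, 26->5, 27->6.5, 27->6.5, 30->8, 38->9, 39->10
Step 2: Rank sum for X: R1 = 1 + 2 + 3 + 5 + 6.5 + 8 = 25.5.
Step 3: U_X = R1 - n1(n1+1)/2 = 25.5 - 6*7/2 = 25.5 - 21 = 4.5.
       U_Y = n1*n2 - U_X = 24 - 4.5 = 19.5.
Step 4: Ties are present, so use the tie-corrected normal approximation (with continuity correction) for the p-value.
Step 5: p-value = 0.134407; compare to alpha = 0.1. fail to reject H0.

U_X = 4.5, p = 0.134407, fail to reject H0 at alpha = 0.1.


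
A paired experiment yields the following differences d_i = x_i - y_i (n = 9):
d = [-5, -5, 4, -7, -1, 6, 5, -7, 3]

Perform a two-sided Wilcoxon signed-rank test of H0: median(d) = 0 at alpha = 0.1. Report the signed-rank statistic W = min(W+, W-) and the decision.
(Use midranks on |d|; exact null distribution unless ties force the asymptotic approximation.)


Step 1: Drop any zero differences (none here) and take |d_i|.
|d| = [5, 5, 4, 7, 1, 6, 5, 7, 3]
Step 2: Midrank |d_i| (ties get averaged ranks).
ranks: |5|->5, |5|->5, |4|->3, |7|->8.5, |1|->1, |6|->7, |5|->5, |7|->8.5, |3|->2
Step 3: Attach original signs; sum ranks with positive sign and with negative sign.
W+ = 3 + 7 + 5 + 2 = 17
W- = 5 + 5 + 8.5 + 1 + 8.5 = 28
(Check: W+ + W- = 45 should equal n(n+1)/2 = 45.)
Step 4: Test statistic W = min(W+, W-) = 17.
Step 5: Ties in |d|, so use the tie-corrected normal approximation.
        E[W] = n(n+1)/4 = 9*10/4 = 22.5.
        Tie groups: |d|=5 (t=3), |d|=7 (t=2); sum(t^3 - t) = 30.
        Var[W] = n(n+1)(2n+1)/24 - sum(t^3-t)/48 = 1710/24 - 30/48 = 70.625.
        z = (W - E[W]) / sqrt(Var[W]) = (17 - 22.5) / 8.4039 = -0.6545.
        Two-sided p = 2*Phi(z) = 0.512815.
Step 6: alpha = 0.1. fail to reject H0.

W+ = 17, W- = 28, W = min = 17, p = 0.512815, fail to reject H0.


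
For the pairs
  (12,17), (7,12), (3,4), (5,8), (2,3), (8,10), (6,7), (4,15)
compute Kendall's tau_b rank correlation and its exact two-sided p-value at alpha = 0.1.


Step 1: Enumerate the 28 unordered pairs (i,j) with i<j and classify each by sign(x_j-x_i) * sign(y_j-y_i).
  (1,2):dx=-5,dy=-5->C; (1,3):dx=-9,dy=-13->C; (1,4):dx=-7,dy=-9->C; (1,5):dx=-10,dy=-14->C
  (1,6):dx=-4,dy=-7->C; (1,7):dx=-6,dy=-10->C; (1,8):dx=-8,dy=-2->C; (2,3):dx=-4,dy=-8->C
  (2,4):dx=-2,dy=-4->C; (2,5):dx=-5,dy=-9->C; (2,6):dx=+1,dy=-2->D; (2,7):dx=-1,dy=-5->C
  (2,8):dx=-3,dy=+3->D; (3,4):dx=+2,dy=+4->C; (3,5):dx=-1,dy=-1->C; (3,6):dx=+5,dy=+6->C
  (3,7):dx=+3,dy=+3->C; (3,8):dx=+1,dy=+11->C; (4,5):dx=-3,dy=-5->C; (4,6):dx=+3,dy=+2->C
  (4,7):dx=+1,dy=-1->D; (4,8):dx=-1,dy=+7->D; (5,6):dx=+6,dy=+7->C; (5,7):dx=+4,dy=+4->C
  (5,8):dx=+2,dy=+12->C; (6,7):dx=-2,dy=-3->C; (6,8):dx=-4,dy=+5->D; (7,8):dx=-2,dy=+8->D
Step 2: C = 22, D = 6, total pairs = 28.
Step 3: tau = (C - D)/(n(n-1)/2) = (22 - 6)/28 = 0.571429.
Step 4: Exact two-sided p-value (enumerate n! = 40320 permutations of y under H0): p = 0.061012.
Step 5: alpha = 0.1. reject H0.

tau_b = 0.5714 (C=22, D=6), p = 0.061012, reject H0.


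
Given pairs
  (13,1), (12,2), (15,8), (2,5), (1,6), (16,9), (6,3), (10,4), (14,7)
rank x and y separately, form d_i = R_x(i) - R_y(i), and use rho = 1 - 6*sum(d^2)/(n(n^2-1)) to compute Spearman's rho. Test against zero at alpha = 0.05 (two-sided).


Step 1: Rank x and y separately (midranks; no ties here).
rank(x): 13->6, 12->5, 15->8, 2->2, 1->1, 16->9, 6->3, 10->4, 14->7
rank(y): 1->1, 2->2, 8->8, 5->5, 6->6, 9->9, 3->3, 4->4, 7->7
Step 2: d_i = R_x(i) - R_y(i); compute d_i^2.
  (6-1)^2=25, (5-2)^2=9, (8-8)^2=0, (2-5)^2=9, (1-6)^2=25, (9-9)^2=0, (3-3)^2=0, (4-4)^2=0, (7-7)^2=0
sum(d^2) = 68.
Step 3: rho = 1 - 6*68 / (9*(9^2 - 1)) = 1 - 408/720 = 0.433333.
Step 4: Under H0, t = rho * sqrt((n-2)/(1-rho^2)) = 1.2721 ~ t(7).
Step 5: Two-sided p-value from the t-distribution with 7 df = 0.243952.
Step 6: alpha = 0.05. fail to reject H0.

rho = 0.4333, p = 0.243952, fail to reject H0 at alpha = 0.05.


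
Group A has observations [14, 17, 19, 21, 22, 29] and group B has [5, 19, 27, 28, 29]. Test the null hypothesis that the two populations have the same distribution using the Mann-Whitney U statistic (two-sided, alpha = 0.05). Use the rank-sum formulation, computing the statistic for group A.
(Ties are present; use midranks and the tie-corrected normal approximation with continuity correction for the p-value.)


Step 1: Combine and sort all 11 observations; assign midranks.
sorted (value, group): (5,Y), (14,X), (17,X), (19,X), (19,Y), (21,X), (22,X), (27,Y), (28,Y), (29,X), (29,Y)
ranks: 5->1, 14->2, 17->3, 19->4.5, 19->4.5, 21->6, 22->7, 27->8, 28->9, 29->10.5, 29->10.5
Step 2: Rank sum for X: R1 = 2 + 3 + 4.5 + 6 + 7 + 10.5 = 33.
Step 3: U_X = R1 - n1(n1+1)/2 = 33 - 6*7/2 = 33 - 21 = 12.
       U_Y = n1*n2 - U_X = 30 - 12 = 18.
Step 4: Ties are present, so use the tie-corrected normal approximation (with continuity correction) for the p-value.
Step 5: p-value = 0.646576; compare to alpha = 0.05. fail to reject H0.

U_X = 12, p = 0.646576, fail to reject H0 at alpha = 0.05.


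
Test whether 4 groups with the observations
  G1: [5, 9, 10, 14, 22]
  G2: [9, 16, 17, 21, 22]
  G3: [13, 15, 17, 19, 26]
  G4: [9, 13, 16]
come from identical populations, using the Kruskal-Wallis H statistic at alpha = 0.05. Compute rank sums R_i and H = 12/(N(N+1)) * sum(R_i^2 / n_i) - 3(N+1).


Step 1: Combine all N = 18 observations and assign midranks.
sorted (value, group, rank): (5,G1,1), (9,G1,3), (9,G2,3), (9,G4,3), (10,G1,5), (13,G3,6.5), (13,G4,6.5), (14,G1,8), (15,G3,9), (16,G2,10.5), (16,G4,10.5), (17,G2,12.5), (17,G3,12.5), (19,G3,14), (21,G2,15), (22,G1,16.5), (22,G2,16.5), (26,G3,18)
Step 2: Sum ranks within each group.
R_1 = 33.5 (n_1 = 5)
R_2 = 57.5 (n_2 = 5)
R_3 = 60 (n_3 = 5)
R_4 = 20 (n_4 = 3)
Step 3: H = 12/(N(N+1)) * sum(R_i^2/n_i) - 3(N+1)
     = 12/(18*19) * (33.5^2/5 + 57.5^2/5 + 60^2/5 + 20^2/3) - 3*19
     = 0.035088 * 1739.03 - 57
     = 4.018713.
Step 4: Ties present; correction factor C = 1 - 48/(18^3 - 18) = 0.991744. Corrected H = 4.018713 / 0.991744 = 4.052168.
Step 5: Under H0, H ~ chi^2(3); p-value = 0.255886.
Step 6: alpha = 0.05. fail to reject H0.

H = 4.0522, df = 3, p = 0.255886, fail to reject H0.


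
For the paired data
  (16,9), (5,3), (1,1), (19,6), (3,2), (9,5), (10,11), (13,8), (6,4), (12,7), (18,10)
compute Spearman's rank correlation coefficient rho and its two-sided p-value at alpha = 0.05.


Step 1: Rank x and y separately (midranks; no ties here).
rank(x): 16->9, 5->3, 1->1, 19->11, 3->2, 9->5, 10->6, 13->8, 6->4, 12->7, 18->10
rank(y): 9->9, 3->3, 1->1, 6->6, 2->2, 5->5, 11->11, 8->8, 4->4, 7->7, 10->10
Step 2: d_i = R_x(i) - R_y(i); compute d_i^2.
  (9-9)^2=0, (3-3)^2=0, (1-1)^2=0, (11-6)^2=25, (2-2)^2=0, (5-5)^2=0, (6-11)^2=25, (8-8)^2=0, (4-4)^2=0, (7-7)^2=0, (10-10)^2=0
sum(d^2) = 50.
Step 3: rho = 1 - 6*50 / (11*(11^2 - 1)) = 1 - 300/1320 = 0.772727.
Step 4: Under H0, t = rho * sqrt((n-2)/(1-rho^2)) = 3.6522 ~ t(9).
Step 5: Two-sided p-value from the t-distribution with 9 df = 0.005299.
Step 6: alpha = 0.05. reject H0.

rho = 0.7727, p = 0.005299, reject H0 at alpha = 0.05.


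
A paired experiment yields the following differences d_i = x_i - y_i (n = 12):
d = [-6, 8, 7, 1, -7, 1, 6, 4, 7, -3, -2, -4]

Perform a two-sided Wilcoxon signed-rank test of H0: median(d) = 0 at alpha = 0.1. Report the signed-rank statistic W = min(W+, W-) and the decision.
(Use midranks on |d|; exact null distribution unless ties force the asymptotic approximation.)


Step 1: Drop any zero differences (none here) and take |d_i|.
|d| = [6, 8, 7, 1, 7, 1, 6, 4, 7, 3, 2, 4]
Step 2: Midrank |d_i| (ties get averaged ranks).
ranks: |6|->7.5, |8|->12, |7|->10, |1|->1.5, |7|->10, |1|->1.5, |6|->7.5, |4|->5.5, |7|->10, |3|->4, |2|->3, |4|->5.5
Step 3: Attach original signs; sum ranks with positive sign and with negative sign.
W+ = 12 + 10 + 1.5 + 1.5 + 7.5 + 5.5 + 10 = 48
W- = 7.5 + 10 + 4 + 3 + 5.5 = 30
(Check: W+ + W- = 78 should equal n(n+1)/2 = 78.)
Step 4: Test statistic W = min(W+, W-) = 30.
Step 5: Ties in |d|, so use the tie-corrected normal approximation.
        E[W] = n(n+1)/4 = 12*13/4 = 39.
        Tie groups: |d|=1 (t=2), |d|=4 (t=2), |d|=6 (t=2), |d|=7 (t=3); sum(t^3 - t) = 42.
        Var[W] = n(n+1)(2n+1)/24 - sum(t^3-t)/48 = 3900/24 - 42/48 = 161.625.
        z = (W - E[W]) / sqrt(Var[W]) = (30 - 39) / 12.7132 = -0.7079.
        Two-sided p = 2*Phi(z) = 0.478991.
Step 6: alpha = 0.1. fail to reject H0.

W+ = 48, W- = 30, W = min = 30, p = 0.478991, fail to reject H0.
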